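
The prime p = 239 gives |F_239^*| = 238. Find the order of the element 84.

238

The order of 84 must divide p − 1 = 238 = 2 · 7 · 17.
Divisors: 1, 2, 7, 14, 17, 34, 119, 238.
Check each in increasing order: 84^1 ≡ 84;  84^2 ≡ 125;  84^7 ≡ 233;  84^14 ≡ 36;  84^17 ≡ 141;  84^34 ≡ 44;  84^119 ≡ 238;  84^238 ≡ 1.
Smallest exponent giving 1 is 238.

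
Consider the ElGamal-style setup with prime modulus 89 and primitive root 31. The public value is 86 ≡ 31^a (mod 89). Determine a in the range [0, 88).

27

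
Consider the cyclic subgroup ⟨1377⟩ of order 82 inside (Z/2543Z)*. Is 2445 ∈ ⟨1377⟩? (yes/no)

yes

2445 ∈ ⟨1377⟩ iff 2445^82 ≡ 1 (mod 2543), since |⟨1377⟩| = 82.
2445^82 mod 2543 = 1.
Since 1 = 1, 2445 lies in the subgroup.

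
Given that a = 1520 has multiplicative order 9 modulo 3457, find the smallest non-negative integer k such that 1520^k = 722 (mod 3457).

3

Successive powers of 1520 modulo 3457:
  1520^0=1  1520^1=1520  1520^2=1124  1520^3=722
So 1520^3 ≡ 722 (mod 3457), giving k = 3.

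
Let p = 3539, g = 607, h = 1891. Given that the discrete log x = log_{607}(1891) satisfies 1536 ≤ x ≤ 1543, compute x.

Compute 607^1536 mod 3539 = 1595, then multiply by 607 repeatedly:
  607^1536=1595  607^1537=2018  607^1538=432  607^1539=338  607^1540=3443
  607^1541=1891
Found 1891 at exponent 1541.

1541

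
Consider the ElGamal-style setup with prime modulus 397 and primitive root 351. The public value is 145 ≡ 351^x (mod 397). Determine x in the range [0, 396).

Baby-step giant-step with m = ceil(sqrt(396)) = 20.
Baby table (351^j mod 397 for j=0..19):
  0:1  1:351  2:131  3:326  4:90  5:227  6:277  7:359
  8:160  9:183  10:316  11:153  12:108  13:193  14:253  15:272
  16:192  17:299  18:141  19:263
Giant step factor: 351^(-20) ≡ 19 (mod 397).
Scan 145·19^i mod 397 for i = 0, 1, …:
  i=0: 145   i=1: 373   i=2: 338   i=3: 70
  i=4: 139   i=5: 259   i=6: 157   i=7: 204
  i=8: 303   i=9: 199     …   i=16: 217
  i=17: 153
Match at i=17, j=11: x = 17·20 + 11 = 351.

351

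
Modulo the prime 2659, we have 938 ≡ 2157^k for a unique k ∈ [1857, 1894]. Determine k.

1859

Compute 2157^1857 mod 2659 = 1339, then multiply by 2157 repeatedly:
  2157^1857=1339  2157^1858=549  2157^1859=938
Found 938 at exponent 1859.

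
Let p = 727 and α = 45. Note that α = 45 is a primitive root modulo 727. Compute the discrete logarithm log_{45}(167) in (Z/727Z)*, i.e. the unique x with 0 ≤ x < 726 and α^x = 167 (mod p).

548

Baby-step giant-step with m = ceil(sqrt(726)) = 27.
Baby table (45^j mod 727 for j=0..26):
  0:1  1:45  2:571  3:250  4:345  5:258  6:705  7:464
  8:524  9:316  10:407  11:140  12:484  13:697  14:104  15:318
  16:497  17:555  18:257  19:660  20:620  21:274  22:698  23:149
  24:162  25:20  26:173
Giant step factor: 45^(-27) ≡ 24 (mod 727).
Scan 167·24^i mod 727 for i = 0, 1, …:
  i=0: 167   i=1: 373   i=2: 228   i=3: 383
  i=4: 468   i=5: 327   i=6: 578   i=7: 59
  i=8: 689   i=9: 542     …   i=19: 143
  i=20: 524
Match at i=20, j=8: x = 20·27 + 8 = 548.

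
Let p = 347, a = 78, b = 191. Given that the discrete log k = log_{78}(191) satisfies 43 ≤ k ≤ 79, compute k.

51

Compute 78^43 mod 347 = 220, then multiply by 78 repeatedly:
  78^43=220  78^44=157  78^45=101  78^46=244  78^47=294
  78^48=30  78^49=258  78^50=345  78^51=191
Found 191 at exponent 51.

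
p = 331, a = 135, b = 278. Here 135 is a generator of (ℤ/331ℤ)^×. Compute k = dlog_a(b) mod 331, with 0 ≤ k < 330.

7

Baby-step giant-step with m = ceil(sqrt(330)) = 19.
Baby table (135^j mod 331 for j=0..18):
  0:1  1:135  2:20  3:52  4:69  5:47  6:56  7:278
  8:127  9:264  10:223  11:315  12:157  13:11  14:161  15:220
  16:241  17:97  18:186
Giant step factor: 135^(-19) ≡ 295 (mod 331).
Scan 278·295^i mod 331 for i = 0, 1, …:
  i=0: 278
Match at i=0, j=7: k = 0·19 + 7 = 7.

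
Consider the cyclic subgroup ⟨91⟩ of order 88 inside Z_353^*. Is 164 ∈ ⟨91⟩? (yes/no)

no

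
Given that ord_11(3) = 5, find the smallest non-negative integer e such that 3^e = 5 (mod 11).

3

Successive powers of 3 modulo 11:
  3^0=1  3^1=3  3^2=9  3^3=5
So 3^3 ≡ 5 (mod 11), giving e = 3.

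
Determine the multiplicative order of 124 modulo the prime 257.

128

The order of 124 must divide p − 1 = 256 = 2^8.
Divisors: 1, 2, 4, 8, 16, 32, 64, 128, 256.
Check each in increasing order: 124^1 ≡ 124;  124^2 ≡ 213;  124^4 ≡ 137;  124^8 ≡ 8;  124^16 ≡ 64;  124^32 ≡ 241;  124^64 ≡ 256;  124^128 ≡ 1.
Smallest exponent giving 1 is 128.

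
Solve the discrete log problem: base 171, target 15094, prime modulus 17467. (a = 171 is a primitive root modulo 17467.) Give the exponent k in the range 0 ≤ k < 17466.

10452

Baby-step giant-step with m = ceil(sqrt(17466)) = 133.
Baby table (171^j mod 17467 for j=0..132):
  0:1  1:171  2:11774  3:4649  4:8964  5:13215  6:6522  7:14841
  8:5096  9:15533  10:1159  11:6052  12:4339  13:8355  14:13878  15:15093
  16:13254  17:13191  18:2418  19:11737  20:15789  21:10001  22:15872  23:6727
  24:14962  25:8320  26:7893  27:4744  28:7742  29:13857  30:11502  31:10538
  32:2897  33:6311  34:13694  35:1096  36:12746  37:13658  38:12407  39:8090
  40:3497  41:4109  42:3959  43:13243  44:11310  45:12640  46:12999  47:4520
  48:4372  49:13998  50:679  51:11307  52:12127  53:12611  54:8040  55:12414
  56:9287  57:16047  58:1718  59:14306  60:946  61:4563  62:11725  63:13737
  64:8449  65:12485  66:3961  67:13585  68:17391  69:4471  70:13460  71:13483
  72:17416  73:8746  74:10871  75:7439  76:14445  77:7248  78:16718  79:11657
  80:2109  81:11299  82:10759  83:5754  84:5782  85:10570  86:8369  87:16272
  88:5259  89:8472  90:16418  91:12758  92:15710  93:13959  94:11477  95:6263
  96:5486  97:12355  98:16665  99:2594  100:6899  101:9440  102:7276  103:4039
  104:9456  105:10012  106:286  107:13972  108:13700  109:2122  110:13522  111:6618
  112:13790  113:45  114:7695  115:5820  116:17068  117:1639  118:797  119:14018
  120:4099  121:2249  122:305  123:17221  124:10335  125:3118  126:9168  127:13165
  128:15439  129:2552  130:17184  131:4008  132:4155
Giant step factor: 171^(-133) ≡ 17241 (mod 17467).
Scan 15094·17241^i mod 17467 for i = 0, 1, …:
  i=0: 15094   i=1: 12288   i=2: 165   i=3: 15111
  i=4: 8446   i=5: 12574   i=6: 5397   i=7: 2968
  i=8: 10445   i=9: 14942     …   i=77: 16311
  i=78: 16718
Match at i=78, j=78: k = 78·133 + 78 = 10452.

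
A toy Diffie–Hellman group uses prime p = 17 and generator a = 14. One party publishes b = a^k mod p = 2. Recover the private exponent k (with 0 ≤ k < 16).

Successive powers of 14 modulo 17:
  14^0=1  14^1=14  14^2=9  14^3=7  14^4=13  14^5=12
  14^6=15  14^7=6  14^8=16  14^9=3  14^10=8  14^11=10
  14^12=4  14^13=5  14^14=2
So 14^14 ≡ 2 (mod 17), giving k = 14.

14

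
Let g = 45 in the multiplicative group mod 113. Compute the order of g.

112

The order of 45 must divide p − 1 = 112 = 2^4 · 7.
Divisors: 1, 2, 4, 7, 8, 14, 16, 28, 56, 112.
Check each in increasing order: 45^1 ≡ 45;  45^2 ≡ 104;  45^4 ≡ 81;  45^7 ≡ 78;  45^8 ≡ 7;  45^14 ≡ 95;  45^16 ≡ 49;  45^28 ≡ 98;  45^56 ≡ 112;  45^112 ≡ 1.
Smallest exponent giving 1 is 112.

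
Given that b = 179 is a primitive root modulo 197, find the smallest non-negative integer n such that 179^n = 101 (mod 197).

24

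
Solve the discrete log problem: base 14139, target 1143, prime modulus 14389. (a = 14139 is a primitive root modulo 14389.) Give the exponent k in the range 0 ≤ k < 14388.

Baby-step giant-step with m = ceil(sqrt(14388)) = 120.
Baby table (14139^j mod 14389 for j=0..119):
  0:1  1:14139  2:4944  3:1454  4:10614  5:8465  6:13322  7:7748
  8:5515  9:2594  10:13394  11:4137  12:1758  13:6559  14:596  15:9279
  16:11268  17:3244  18:9173  19:8990  20:11573  21:13328  22:6248  23:6401
  24:11318  25:5133  26:11760  27:9745  28:9880  29:4908  30:10454  31:5298
  32:13677  33:5332  34:5177  35:760  36:11446  37:1911  38:11476  39:8800
  40:1517  41:9253  42:3379  43:4201  44:147  45:6417  46:7318  47:12292
  48:6246  49:6901  50:1430  51:2225  52:4921  53:7204  54:12014  55:3801
  56:13813  57:110  58:1278  59:11447  60:1661  61:2031  62:10254  63:12131
  64:3329  65:2312  66:11949  67:5662  68:9011  69:6323  70:2040  71:8004
  72:13460  73:2026  74:11504  75:1800  76:10448  77:6798  78:12791  79:10997
  80:13438  81:7526  82:3459  83:12979  84:7164  85:7625  86:7487  87:13209
  88:7220  89:8014  90:10960  91:8299  92:11655  93:7217  94:8764  95:10517
  96:3937  97:8591  98:10600  99:11965  100:1662  101:1781  102:809  103:13585
  104:13943  105:10777  106:10882  107:13410  108:137  109:8917  110:1045  111:12141
  112:829  113:8585  114:12100  115:11079  116:7327  117:10042  118:7575  119:5598
Giant step factor: 14139^(-120) ≡ 10405 (mod 14389).
Scan 1143·10405^i mod 14389 for i = 0, 1, …:
  i=0: 1143   i=1: 7601   i=2: 6461   i=3: 1297
  i=4: 12792   i=5: 2510   i=6: 515   i=7: 5867
  i=8: 7997   i=9: 11587     …   i=83: 10958
  i=84: 13943
Match at i=84, j=104: k = 84·120 + 104 = 10184.

10184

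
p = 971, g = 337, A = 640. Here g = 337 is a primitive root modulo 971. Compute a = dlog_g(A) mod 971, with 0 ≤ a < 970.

597

Baby-step giant-step with m = ceil(sqrt(970)) = 32.
Baby table (337^j mod 971 for j=0..31):
  0:1  1:337  2:933  3:788  4:473  5:157  6:475  7:831
  8:399  9:465  10:374  11:779  12:353  13:499  14:180  15:458
  16:928  17:74  18:663  19:101  20:52  21:46  22:937  23:194
  24:321  25:396  26:425  27:488  28:357  29:876  30:28  31:697
Giant step factor: 337^(-32) ≡ 616 (mod 971).
Scan 640·616^i mod 971 for i = 0, 1, …:
  i=0: 640   i=1: 14   i=2: 856   i=3: 43
  i=4: 271   i=5: 895   i=6: 763   i=7: 44
  i=8: 887   i=9: 690     …   i=17: 577
  i=18: 46
Match at i=18, j=21: a = 18·32 + 21 = 597.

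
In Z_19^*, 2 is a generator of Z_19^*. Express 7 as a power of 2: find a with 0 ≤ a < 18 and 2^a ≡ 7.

Successive powers of 2 modulo 19:
  2^0=1  2^1=2  2^2=4  2^3=8  2^4=16  2^5=13
  2^6=7
So 2^6 ≡ 7 (mod 19), giving a = 6.

6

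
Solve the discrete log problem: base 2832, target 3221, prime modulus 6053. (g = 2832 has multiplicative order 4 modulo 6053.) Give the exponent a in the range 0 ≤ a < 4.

Successive powers of 2832 modulo 6053:
  2832^0=1  2832^1=2832  2832^2=6052  2832^3=3221
So 2832^3 ≡ 3221 (mod 6053), giving a = 3.

3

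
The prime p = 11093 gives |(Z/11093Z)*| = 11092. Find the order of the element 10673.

11092

The order of 10673 must divide p − 1 = 11092 = 2^2 · 47 · 59.
Divisors: 1, 2, 4, 47, 59, 94, 118, 188, 236, 2773, 5546, 11092.
Check each in increasing order: 10673^1 ≡ 10673;  10673^2 ≡ 10005;  10673^4 ≡ 7886;  10673^47 ≡ 4967;  10673^59 ≡ 10687;  10673^94 ≡ 257;  10673^118 ≡ 9534;  10673^188 ≡ 10584;  10673^236 ≡ 1114;  10673^2773 ≡ 1508;  10673^5546 ≡ 11092;  10673^11092 ≡ 1.
Smallest exponent giving 1 is 11092.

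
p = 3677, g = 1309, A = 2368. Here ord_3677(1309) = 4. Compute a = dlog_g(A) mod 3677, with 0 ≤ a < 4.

Successive powers of 1309 modulo 3677:
  1309^0=1  1309^1=1309  1309^2=3676  1309^3=2368
So 1309^3 ≡ 2368 (mod 3677), giving a = 3.

3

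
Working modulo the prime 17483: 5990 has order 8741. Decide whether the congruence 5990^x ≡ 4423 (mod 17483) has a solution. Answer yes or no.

no

4423 ∈ ⟨5990⟩ iff 4423^8741 ≡ 1 (mod 17483), since |⟨5990⟩| = 8741.
4423^8741 mod 17483 = 17482.
Since 17482 ≠ 1, 4423 does not lie in the subgroup.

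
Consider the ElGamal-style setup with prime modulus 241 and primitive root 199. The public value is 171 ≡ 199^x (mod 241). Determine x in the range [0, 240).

Baby-step giant-step with m = ceil(sqrt(240)) = 16.
Baby table (199^j mod 241 for j=0..15):
  0:1  1:199  2:77  3:140  4:145  5:176  6:79  7:56
  8:58  9:215  10:128  11:167  12:216  13:86  14:3  15:115
Giant step factor: 199^(-16) ≡ 24 (mod 241).
Scan 171·24^i mod 241 for i = 0, 1, …:
  i=0: 171   i=1: 7   i=2: 168   i=3: 176
Match at i=3, j=5: x = 3·16 + 5 = 53.

53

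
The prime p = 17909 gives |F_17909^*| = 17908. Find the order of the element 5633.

The order of 5633 must divide p − 1 = 17908 = 2^2 · 11^2 · 37.
Divisors: 1, 2, 4, 11, 22, 37, 44, 74, 121, 148, 242, 407, 484, 814, 1628, 4477, 8954, 17908.
Check each in increasing order: 5633^1 ≡ 5633;  5633^2 ≡ 13850;  5633^4 ≡ 17110;  5633^11 ≡ 3949;  5633^22 ≡ 13771;  5633^37 ≡ 15460;  5633^44 ≡ 2040;  5633^74 ≡ 15995;  5633^121 ≡ 17390;  5633^148 ≡ 9960;  5633^242 ≡ 726;  5633^407 ≡ 12429;  5633^484 ≡ 7715;  5633^814 ≡ 14916;  5633^1628 ≡ 3549;  5633^4477 ≡ 10422;  5633^8954 ≡ 17908;  5633^17908 ≡ 1.
Smallest exponent giving 1 is 17908.

17908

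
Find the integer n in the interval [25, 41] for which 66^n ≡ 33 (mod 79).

33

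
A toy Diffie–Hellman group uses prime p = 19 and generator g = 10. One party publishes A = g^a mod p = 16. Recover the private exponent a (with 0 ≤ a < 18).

Successive powers of 10 modulo 19:
  10^0=1  10^1=10  10^2=5  10^3=12  10^4=6  10^5=3
  10^6=11  10^7=15  10^8=17  10^9=18  10^10=9  10^11=14
  10^12=7  10^13=13  10^14=16
So 10^14 ≡ 16 (mod 19), giving a = 14.

14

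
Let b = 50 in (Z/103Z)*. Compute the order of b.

The order of 50 must divide p − 1 = 102 = 2 · 3 · 17.
Divisors: 1, 2, 3, 6, 17, 34, 51, 102.
Check each in increasing order: 50^1 ≡ 50;  50^2 ≡ 28;  50^3 ≡ 61;  50^6 ≡ 13;  50^17 ≡ 46;  50^34 ≡ 56;  50^51 ≡ 1.
Smallest exponent giving 1 is 51.

51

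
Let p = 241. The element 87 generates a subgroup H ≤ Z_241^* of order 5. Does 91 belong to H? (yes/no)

yes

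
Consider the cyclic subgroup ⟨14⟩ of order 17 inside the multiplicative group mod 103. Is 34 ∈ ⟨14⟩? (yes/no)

yes

⟨14⟩ has order 17; its elements mod 103 are {1, 8, 9, 13, 14, 23, 30, 34, 61, 64, 66, 72, 76, 79, 81, 93, 100}.
34 is in this set.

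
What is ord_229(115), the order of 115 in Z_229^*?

The order of 115 must divide p − 1 = 228 = 2^2 · 3 · 19.
Divisors: 1, 2, 3, 4, 6, 12, 19, 38, 57, 76, 114, 228.
Check each in increasing order: 115^1 ≡ 115;  115^2 ≡ 172;  115^3 ≡ 86;  115^4 ≡ 43;  115^6 ≡ 68;  115^12 ≡ 44;  115^19 ≡ 122;  115^38 ≡ 228;  115^57 ≡ 107;  115^76 ≡ 1.
Smallest exponent giving 1 is 76.

76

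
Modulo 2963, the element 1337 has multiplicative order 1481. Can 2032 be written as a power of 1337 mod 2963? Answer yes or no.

no

2032 ∈ ⟨1337⟩ iff 2032^1481 ≡ 1 (mod 2963), since |⟨1337⟩| = 1481.
2032^1481 mod 2963 = 2962.
Since 2962 ≠ 1, 2032 does not lie in the subgroup.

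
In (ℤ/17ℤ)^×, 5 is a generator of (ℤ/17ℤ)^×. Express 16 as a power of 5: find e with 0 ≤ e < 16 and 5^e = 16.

8

Successive powers of 5 modulo 17:
  5^0=1  5^1=5  5^2=8  5^3=6  5^4=13  5^5=14
  5^6=2  5^7=10  5^8=16
So 5^8 ≡ 16 (mod 17), giving e = 8.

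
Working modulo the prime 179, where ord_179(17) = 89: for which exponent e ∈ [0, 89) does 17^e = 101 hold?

Baby-step giant-step with m = ceil(sqrt(89)) = 10.
Baby table (17^j mod 179 for j=0..9):
  0:1  1:17  2:110  3:80  4:107  5:29  6:135  7:147
  8:172  9:60
Giant step factor: 17^(-10) ≡ 116 (mod 179).
Scan 101·116^i mod 179 for i = 0, 1, …:
  i=0: 101   i=1: 81   i=2: 88   i=3: 5
  i=4: 43   i=5: 155   i=6: 80
Match at i=6, j=3: e = 6·10 + 3 = 63.

63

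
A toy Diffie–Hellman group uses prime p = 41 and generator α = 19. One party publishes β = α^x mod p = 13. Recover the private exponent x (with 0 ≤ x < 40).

Successive powers of 19 modulo 41:
  19^0=1  19^1=19  19^2=33  19^3=12  19^4=23  19^5=27
  19^6=21  19^7=30  19^8=37  19^9=6  19^10=32  19^11=34
  19^12=31  19^13=15  19^14=39  19^15=3  19^16=16  19^17=17
  19^18=36  19^19=28  19^20=40  19^21=22  19^22=8  19^23=29
  19^24=18  19^25=14  19^26=20  19^27=11  19^28=4  19^29=35
  19^30=9  19^31=7  19^32=10  19^33=26  19^34=2  19^35=38
  19^36=25  19^37=24  19^38=5  19^39=13
So 19^39 ≡ 13 (mod 41), giving x = 39.

39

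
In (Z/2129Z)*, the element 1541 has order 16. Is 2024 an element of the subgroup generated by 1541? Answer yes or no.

⟨1541⟩ has order 16; its elements mod 2129 are {1, 105, 372, 380, 551, 588, 738, 846, 1283, 1391, 1541, 1578, 1749, 1757, 2024, 2128}.
2024 is in this set.

yes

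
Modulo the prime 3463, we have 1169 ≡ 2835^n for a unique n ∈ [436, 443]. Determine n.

Compute 2835^436 mod 3463 = 1169, then multiply by 2835 repeatedly:
  2835^436=1169
Found 1169 at exponent 436.

436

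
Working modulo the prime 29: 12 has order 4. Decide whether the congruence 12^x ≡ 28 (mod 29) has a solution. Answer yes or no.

yes

⟨12⟩ has order 4; its elements mod 29 are {1, 12, 17, 28}.
28 is in this set.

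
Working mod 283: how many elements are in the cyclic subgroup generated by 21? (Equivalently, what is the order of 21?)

The order of 21 must divide p − 1 = 282 = 2 · 3 · 47.
Divisors: 1, 2, 3, 6, 47, 94, 141, 282.
Check each in increasing order: 21^1 ≡ 21;  21^2 ≡ 158;  21^3 ≡ 205;  21^6 ≡ 141;  21^47 ≡ 282;  21^94 ≡ 1.
Smallest exponent giving 1 is 94.

94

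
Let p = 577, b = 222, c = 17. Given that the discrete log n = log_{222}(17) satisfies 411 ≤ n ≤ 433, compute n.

430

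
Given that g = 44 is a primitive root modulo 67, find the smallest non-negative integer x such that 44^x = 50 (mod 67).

7

Successive powers of 44 modulo 67:
  44^0=1  44^1=44  44^2=60  44^3=27  44^4=49  44^5=12
  44^6=59  44^7=50
So 44^7 ≡ 50 (mod 67), giving x = 7.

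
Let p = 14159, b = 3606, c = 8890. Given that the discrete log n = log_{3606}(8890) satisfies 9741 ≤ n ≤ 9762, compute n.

Compute 3606^9741 mod 14159 = 13923, then multiply by 3606 repeatedly:
  3606^9741=13923  3606^9742=12683  3606^9743=1328  3606^9744=3026  3606^9745=9326
  3606^9746=1931  3606^9747=11117  3606^9748=3773  3606^9749=12798  3606^9750=5407
  3606^9751=699  3606^9752=292  3606^9753=5186  3606^9754=10836  3606^9755=9935
  3606^9756=3340  3606^9757=8890
Found 8890 at exponent 9757.

9757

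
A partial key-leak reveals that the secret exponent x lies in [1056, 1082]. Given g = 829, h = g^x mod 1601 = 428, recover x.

1063

Compute 829^1056 mod 1601 = 1146, then multiply by 829 repeatedly:
  829^1056=1146  829^1057=641  829^1058=1458  829^1059=1528  829^1060=321
  829^1061=343  829^1062=970  829^1063=428
Found 428 at exponent 1063.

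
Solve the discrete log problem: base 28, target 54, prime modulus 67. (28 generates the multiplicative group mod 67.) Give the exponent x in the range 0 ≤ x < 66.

Successive powers of 28 modulo 67:
  28^0=1  28^1=28  28^2=47  28^3=43  28^4=65  28^5=11
  28^6=40  28^7=48  28^8=4  28^9=45  28^10=54
So 28^10 ≡ 54 (mod 67), giving x = 10.

10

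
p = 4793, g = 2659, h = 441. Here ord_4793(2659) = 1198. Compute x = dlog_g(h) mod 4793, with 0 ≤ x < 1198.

556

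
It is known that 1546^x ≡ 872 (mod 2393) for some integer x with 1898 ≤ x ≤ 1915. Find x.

Compute 1546^1898 mod 2393 = 872, then multiply by 1546 repeatedly:
  1546^1898=872
Found 872 at exponent 1898.

1898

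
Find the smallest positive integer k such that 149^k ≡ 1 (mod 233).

The order of 149 must divide p − 1 = 232 = 2^3 · 29.
Divisors: 1, 2, 4, 8, 29, 58, 116, 232.
Check each in increasing order: 149^1 ≡ 149;  149^2 ≡ 66;  149^4 ≡ 162;  149^8 ≡ 148;  149^29 ≡ 136;  149^58 ≡ 89;  149^116 ≡ 232;  149^232 ≡ 1.
Smallest exponent giving 1 is 232.

232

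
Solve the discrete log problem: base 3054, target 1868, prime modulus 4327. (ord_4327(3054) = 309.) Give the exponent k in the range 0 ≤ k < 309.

Baby-step giant-step with m = ceil(sqrt(309)) = 18.
Baby table (3054^j mod 4327 for j=0..17):
  0:1  1:3054  2:2231  3:2776  4:1311  5:1319  6:4116  7:329
  8:902  9:2736  10:307  11:2946  12:1251  13:4140  14:66  15:2522
  16:128  17:1482
Giant step factor: 3054^(-18) ≡ 309 (mod 4327).
Scan 1868·309^i mod 4327 for i = 0, 1, …:
  i=0: 1868   i=1: 1721   i=2: 3895   i=3: 649
  i=4: 1499   i=5: 202   i=6: 1840   i=7: 1723
  i=8: 186   i=9: 1223   i=10: 1458   i=11: 514
  i=12: 3054
Match at i=12, j=1: k = 12·18 + 1 = 217.

217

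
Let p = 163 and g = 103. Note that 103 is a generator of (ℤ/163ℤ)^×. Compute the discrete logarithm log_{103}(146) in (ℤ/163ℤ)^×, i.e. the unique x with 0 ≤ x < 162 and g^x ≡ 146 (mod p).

Baby-step giant-step with m = ceil(sqrt(162)) = 13.
Baby table (103^j mod 163 for j=0..12):
  0:1  1:103  2:14  3:138  4:33  5:139  6:136  7:153
  8:111  9:23  10:87  11:159  12:77
Giant step factor: 103^(-13) ≡ 32 (mod 163).
Scan 146·32^i mod 163 for i = 0, 1, …:
  i=0: 146   i=1: 108   i=2: 33
Match at i=2, j=4: x = 2·13 + 4 = 30.

30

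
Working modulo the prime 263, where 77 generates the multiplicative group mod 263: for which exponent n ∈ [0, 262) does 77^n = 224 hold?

109

Baby-step giant-step with m = ceil(sqrt(262)) = 17.
Baby table (77^j mod 263 for j=0..16):
  0:1  1:77  2:143  3:228  4:198  5:255  6:173  7:171
  8:17  9:257  10:64  11:194  12:210  13:127  14:48  15:14
  16:26
Giant step factor: 77^(-17) ≡ 214 (mod 263).
Scan 224·214^i mod 263 for i = 0, 1, …:
  i=0: 224   i=1: 70   i=2: 252   i=3: 13
  i=4: 152   i=5: 179   i=6: 171
Match at i=6, j=7: n = 6·17 + 7 = 109.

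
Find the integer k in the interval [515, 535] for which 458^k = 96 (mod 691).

518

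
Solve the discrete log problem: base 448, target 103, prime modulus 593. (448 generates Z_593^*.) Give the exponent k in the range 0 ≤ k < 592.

339

Baby-step giant-step with m = ceil(sqrt(592)) = 25.
Baby table (448^j mod 593 for j=0..24):
  0:1  1:448  2:270  3:581  4:554  5:318  6:144  7:468
  8:335  9:51  10:314  11:131  12:574  13:383  14:207  15:228
  16:148  17:481  18:229  19:3  20:158  21:217  22:557  23:476
  24:361
Giant step factor: 448^(-25) ≡ 372 (mod 593).
Scan 103·372^i mod 593 for i = 0, 1, …:
  i=0: 103   i=1: 364   i=2: 204   i=3: 577
  i=4: 571   i=5: 118   i=6: 14   i=7: 464
  i=8: 45   i=9: 136   i=10: 187   i=11: 183
  i=12: 474   i=13: 207
Match at i=13, j=14: k = 13·25 + 14 = 339.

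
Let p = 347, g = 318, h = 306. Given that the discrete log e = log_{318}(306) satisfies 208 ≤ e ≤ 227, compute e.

Compute 318^208 mod 347 = 38, then multiply by 318 repeatedly:
  318^208=38  318^209=286  318^210=34  318^211=55  318^212=140
  318^213=104  318^214=107  318^215=20  318^216=114  318^217=164
  318^218=102  318^219=165  318^220=73  318^221=312  318^222=321
  318^223=60  318^224=342  318^225=145  318^226=306
Found 306 at exponent 226.

226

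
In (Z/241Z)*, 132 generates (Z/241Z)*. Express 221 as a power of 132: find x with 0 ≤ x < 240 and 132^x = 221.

Baby-step giant-step with m = ceil(sqrt(240)) = 16.
Baby table (132^j mod 241 for j=0..15):
  0:1  1:132  2:72  3:105  4:123  5:89  6:180  7:142
  8:187  9:102  10:209  11:114  12:106  13:14  14:161  15:44
Giant step factor: 132^(-16) ≡ 231 (mod 241).
Scan 221·231^i mod 241 for i = 0, 1, …:
  i=0: 221   i=1: 200   i=2: 169   i=3: 238
  i=4: 30   i=5: 182   i=6: 108   i=7: 125
  i=8: 196   i=9: 209
Match at i=9, j=10: x = 9·16 + 10 = 154.

154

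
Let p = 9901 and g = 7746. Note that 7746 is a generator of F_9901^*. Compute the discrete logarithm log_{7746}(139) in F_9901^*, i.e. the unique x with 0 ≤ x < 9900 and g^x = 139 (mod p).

Baby-step giant-step with m = ceil(sqrt(9900)) = 100.
Baby table (7746^j mod 9901 for j=0..99):
  0:1  1:7746  2:456  3:7420  4:15  5:7279  6:6840  7:2389
  8:225  9:274  10:3590  11:6132  12:3375  13:4110  14:4345  15:2871
  16:1120  17:2244  18:5769  19:3461  20:6899  21:3957  22:7327  23:2410
  24:4475  25:9850  26:994  27:6447  28:7719  29:9136  30:5009  31:7596
  32:6874  33:8327  34:5828  35:5029  36:4100  37:6093  38:8212  39:6128
  40:2094  41:2286  42:4368  43:2811  44:1707  45:4587  46:6114  47:2561
  48:5803  49:9399  50:2601  51:8712  52:7837  53:2371  54:9312  55:1967
  56:8644  57:5862  58:1066  59:9703  60:947  61:8722  62:6089  63:6931
  64:4304  65:2117  66:2226  67:4955  68:5154  69:2052  70:3687  71:5018
  72:8003  73:1077  74:5800  75:5963  76:1233  77:6254  78:7792  79:336
  80:8594  81:4701  82:7969  83:5040  84:197  85:1208  86:723  87:6293
  88:2955  89:8219  90:944  91:5286  92:4721  93:4473  94:4259  95:82
  96:1508  97:7689  98:4479  99:1230
Giant step factor: 7746^(-100) ≡ 6644 (mod 9901).
Scan 139·6644^i mod 9901 for i = 0, 1, …:
  i=0: 139   i=1: 2723   i=2: 2485   i=3: 5373
  i=4: 5107   i=5: 181   i=6: 4543   i=7: 5444
  i=8: 1583   i=9: 2590     …   i=74: 116
  i=75: 8327
Match at i=75, j=33: x = 75·100 + 33 = 7533.

7533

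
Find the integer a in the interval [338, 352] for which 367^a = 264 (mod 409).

343

Compute 367^338 mod 409 = 399, then multiply by 367 repeatedly:
  367^338=399  367^339=11  367^340=356  367^341=181  367^342=169
  367^343=264
Found 264 at exponent 343.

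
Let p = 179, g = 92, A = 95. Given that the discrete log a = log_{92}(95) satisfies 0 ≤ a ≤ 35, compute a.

Compute 92^0 mod 179 = 1, then multiply by 92 repeatedly:
  92^0=1  92^1=92  92^2=51  92^3=38  92^4=95
Found 95 at exponent 4.

4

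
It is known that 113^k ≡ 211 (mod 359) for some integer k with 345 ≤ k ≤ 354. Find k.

Compute 113^345 mod 359 = 211, then multiply by 113 repeatedly:
  113^345=211
Found 211 at exponent 345.

345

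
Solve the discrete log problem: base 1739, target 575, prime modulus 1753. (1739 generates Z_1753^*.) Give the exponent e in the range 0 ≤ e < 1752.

Baby-step giant-step with m = ceil(sqrt(1752)) = 42.
Baby table (1739^j mod 1753 for j=0..41):
  0:1  1:1739  2:196  3:762  4:1603  5:347  6:401  7:1398
  8:1464  9:540  10:1205  11:660  12:1278  13:1391  14:1562  15:921
  16:1130  17:1710  18:602  19:337  20:541  21:1191  22:856  23:287
  24:1241  25:156  26:1322  27:775  28:1421  29:1142  30:1542  31:1201
  32:716  33:494  34:96  35:409  36:1286  37:1279  38:1377  39:5
  40:1683  41:980
Giant step factor: 1739^(-42) ≡ 963 (mod 1753).
Scan 575·963^i mod 1753 for i = 0, 1, …:
  i=0: 575   i=1: 1530   i=2: 870   i=3: 1629
  i=4: 1545   i=5: 1291   i=6: 356   i=7: 993
  i=8: 874   i=9: 222   i=10: 1673   i=11: 92
  i=12: 946   i=13: 1191
Match at i=13, j=21: e = 13·42 + 21 = 567.

567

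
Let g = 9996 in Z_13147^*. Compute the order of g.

6573

The order of 9996 must divide p − 1 = 13146 = 2 · 3 · 7 · 313.
Divisors: 1, 2, 3, 6, 7, 14, 21, 42, 313, 626, 939, 1878, 2191, 4382, 6573, 13146.
Check each in increasing order: 9996^1 ≡ 9996;  9996^2 ≡ 2816;  9996^3 ≡ 1009;  9996^6 ≡ 5762;  9996^7 ≡ 13092;  9996^14 ≡ 3025;  9996^21 ≡ 4536;  9996^42 ≡ 241;  9996^313 ≡ 10742;  9996^626 ≡ 12492;  9996^939 ≡ 10782;  9996^1878 ≡ 5750;  9996^2191 ≡ 1894;  9996^4382 ≡ 11252;  9996^6573 ≡ 1.
Smallest exponent giving 1 is 6573.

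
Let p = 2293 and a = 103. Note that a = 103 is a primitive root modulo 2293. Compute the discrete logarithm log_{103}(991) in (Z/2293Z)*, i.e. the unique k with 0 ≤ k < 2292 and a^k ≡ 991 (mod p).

900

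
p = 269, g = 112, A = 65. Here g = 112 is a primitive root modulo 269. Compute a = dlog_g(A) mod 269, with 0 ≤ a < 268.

190

Baby-step giant-step with m = ceil(sqrt(268)) = 17.
Baby table (112^j mod 269 for j=0..16):
  0:1  1:112  2:170  3:210  4:117  5:192  6:253  7:91
  8:239  9:137  10:11  11:156  12:256  13:158  14:211  15:229
  16:93
Giant step factor: 112^(-17) ≡ 104 (mod 269).
Scan 65·104^i mod 269 for i = 0, 1, …:
  i=0: 65   i=1: 35   i=2: 143   i=3: 77
  i=4: 207   i=5: 8   i=6: 25   i=7: 179
  i=8: 55   i=9: 71   i=10: 121   i=11: 210
Match at i=11, j=3: a = 11·17 + 3 = 190.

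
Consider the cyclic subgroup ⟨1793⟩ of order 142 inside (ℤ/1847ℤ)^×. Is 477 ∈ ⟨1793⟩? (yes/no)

477 ∈ ⟨1793⟩ iff 477^142 ≡ 1 (mod 1847), since |⟨1793⟩| = 142.
477^142 mod 1847 = 123.
Since 123 ≠ 1, 477 does not lie in the subgroup.

no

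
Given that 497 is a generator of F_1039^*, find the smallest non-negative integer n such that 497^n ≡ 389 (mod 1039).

Baby-step giant-step with m = ceil(sqrt(1038)) = 33.
Baby table (497^j mod 1039 for j=0..32):
  0:1  1:497  2:766  3:428  4:760  5:563  6:320  7:73
  8:955  9:851  10:74  11:413  12:578  13:502  14:134  15:102
  16:822  17:207  18:18  19:634  20:281  21:431  22:173  23:783
  24:565  25:275  26:566  27:772  28:293  29:161  30:14  31:724
  32:334
Giant step factor: 497^(-33) ≡ 322 (mod 1039).
Scan 389·322^i mod 1039 for i = 0, 1, …:
  i=0: 389   i=1: 578
Match at i=1, j=12: n = 1·33 + 12 = 45.

45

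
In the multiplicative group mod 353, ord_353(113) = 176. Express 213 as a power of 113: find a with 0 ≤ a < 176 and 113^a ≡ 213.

Baby-step giant-step with m = ceil(sqrt(176)) = 14.
Baby table (113^j mod 353 for j=0..13):
  0:1  1:113  2:61  3:186  4:191  5:50  6:2  7:226
  8:122  9:19  10:29  11:100  12:4  13:99
Giant step factor: 113^(-14) ≡ 68 (mod 353).
Scan 213·68^i mod 353 for i = 0, 1, …:
  i=0: 213   i=1: 11   i=2: 42   i=3: 32
  i=4: 58   i=5: 61
Match at i=5, j=2: a = 5·14 + 2 = 72.

72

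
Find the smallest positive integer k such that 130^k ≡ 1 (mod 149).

The order of 130 must divide p − 1 = 148 = 2^2 · 37.
Divisors: 1, 2, 4, 37, 74, 148.
Check each in increasing order: 130^1 ≡ 130;  130^2 ≡ 63;  130^4 ≡ 95;  130^37 ≡ 148;  130^74 ≡ 1.
Smallest exponent giving 1 is 74.

74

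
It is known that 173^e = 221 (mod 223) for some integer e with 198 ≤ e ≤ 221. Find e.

207

Compute 173^198 mod 223 = 66, then multiply by 173 repeatedly:
  173^198=66  173^199=45  173^200=203  173^201=108  173^202=175
  173^203=170  173^204=197  173^205=185  173^206=116  173^207=221
Found 221 at exponent 207.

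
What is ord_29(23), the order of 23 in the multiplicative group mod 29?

The order of 23 must divide p − 1 = 28 = 2^2 · 7.
Divisors: 1, 2, 4, 7, 14, 28.
Check each in increasing order: 23^1 ≡ 23;  23^2 ≡ 7;  23^4 ≡ 20;  23^7 ≡ 1.
Smallest exponent giving 1 is 7.

7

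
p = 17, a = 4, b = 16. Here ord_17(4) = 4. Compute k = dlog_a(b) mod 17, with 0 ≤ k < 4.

2

Successive powers of 4 modulo 17:
  4^0=1  4^1=4  4^2=16
So 4^2 ≡ 16 (mod 17), giving k = 2.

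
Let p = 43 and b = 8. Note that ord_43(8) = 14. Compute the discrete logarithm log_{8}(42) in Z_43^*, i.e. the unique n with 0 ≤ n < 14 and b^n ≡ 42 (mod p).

7

Successive powers of 8 modulo 43:
  8^0=1  8^1=8  8^2=21  8^3=39  8^4=11  8^5=2
  8^6=16  8^7=42
So 8^7 ≡ 42 (mod 43), giving n = 7.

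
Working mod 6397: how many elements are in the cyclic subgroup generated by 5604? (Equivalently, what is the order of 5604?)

2132

The order of 5604 must divide p − 1 = 6396 = 2^2 · 3 · 13 · 41.
Divisors: 1, 2, 3, 4, 6, 12, 13, 26, 39, 41, 52, 78, 82, 123, 156, 164, 246, 492, 533, 1066, 1599, 2132, 3198, 6396.
Check each in increasing order: 5604^1 ≡ 5604;  5604^2 ≡ 1943;  5604^3 ≡ 878;  5604^4 ≡ 1019;  5604^6 ≡ 3244;  5604^12 ≡ 471;  5604^13 ≡ 3920;  5604^26 ≡ 806;  5604^39 ≡ 5799;  5604^41 ≡ 2340;  5604^52 ≡ 3539;  5604^78 ≡ 5769;  5604^82 ≡ 6165;  5604^123 ≡ 865;  5604^156 ≡ 4167;  5604^164 ≡ 2648;  5604^246 ≡ 6173;  5604^492 ≡ 5397;  5604^533 ≡ 1302;  5604^1066 ≡ 6396;  5604^1599 ≡ 5095;  5604^2132 ≡ 1.
Smallest exponent giving 1 is 2132.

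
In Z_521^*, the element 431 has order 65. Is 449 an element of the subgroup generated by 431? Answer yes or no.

449 ∈ ⟨431⟩ iff 449^65 ≡ 1 (mod 521), since |⟨431⟩| = 65.
449^65 mod 521 = 1.
Since 1 = 1, 449 lies in the subgroup.

yes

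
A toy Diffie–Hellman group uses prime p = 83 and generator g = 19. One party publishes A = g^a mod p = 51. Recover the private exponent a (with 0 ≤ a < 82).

76

Baby-step giant-step with m = ceil(sqrt(82)) = 10.
Baby table (19^j mod 83 for j=0..9):
  0:1  1:19  2:29  3:53  4:11  5:43  6:70  7:2
  8:38  9:58
Giant step factor: 19^(-10) ≡ 65 (mod 83).
Scan 51·65^i mod 83 for i = 0, 1, …:
  i=0: 51   i=1: 78   i=2: 7   i=3: 40
  i=4: 27   i=5: 12   i=6: 33   i=7: 70
Match at i=7, j=6: a = 7·10 + 6 = 76.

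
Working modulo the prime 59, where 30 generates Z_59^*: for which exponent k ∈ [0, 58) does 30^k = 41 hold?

44

Baby-step giant-step with m = ceil(sqrt(58)) = 8.
Baby table (30^j mod 59 for j=0..7):
  0:1  1:30  2:15  3:37  4:48  5:24  6:12  7:6
Giant step factor: 30^(-8) ≡ 20 (mod 59).
Scan 41·20^i mod 59 for i = 0, 1, …:
  i=0: 41   i=1: 53   i=2: 57   i=3: 19
  i=4: 26   i=5: 48
Match at i=5, j=4: k = 5·8 + 4 = 44.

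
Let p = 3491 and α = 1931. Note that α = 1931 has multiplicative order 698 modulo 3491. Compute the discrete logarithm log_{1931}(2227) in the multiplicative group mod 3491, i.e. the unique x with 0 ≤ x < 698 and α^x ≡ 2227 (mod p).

Baby-step giant-step with m = ceil(sqrt(698)) = 27.
Baby table (1931^j mod 3491 for j=0..26):
  0:1  1:1931  2:373  3:1117  4:2980  5:1212  6:1402  7:1737
  8:2787  9:2066  10:2724  11:2598  12:171  13:2047  14:945  15:2493
  16:3385  17:1283  18:2354  19:292  20:1801  21:695  22:1501  23:901
  24:1313  25:937  26:1009
Giant step factor: 1931^(-27) ≡ 148 (mod 3491).
Scan 2227·148^i mod 3491 for i = 0, 1, …:
  i=0: 2227   i=1: 1442   i=2: 465   i=3: 2491
  i=4: 2113   i=5: 2025   i=6: 2965   i=7: 2445
  i=8: 2287   i=9: 3340     …   i=22: 1058
  i=23: 2980
Match at i=23, j=4: x = 23·27 + 4 = 625.

625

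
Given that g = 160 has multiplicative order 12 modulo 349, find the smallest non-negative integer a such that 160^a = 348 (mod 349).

Successive powers of 160 modulo 349:
  160^0=1  160^1=160  160^2=123  160^3=136  160^4=122  160^5=325
  160^6=348
So 160^6 ≡ 348 (mod 349), giving a = 6.

6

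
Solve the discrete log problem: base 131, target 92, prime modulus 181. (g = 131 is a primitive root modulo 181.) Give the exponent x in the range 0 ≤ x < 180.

85

Baby-step giant-step with m = ceil(sqrt(180)) = 14.
Baby table (131^j mod 181 for j=0..13):
  0:1  1:131  2:147  3:71  4:70  5:120  6:154  7:83
  8:13  9:74  10:101  11:18  12:5  13:112
Giant step factor: 131^(-14) ≡ 33 (mod 181).
Scan 92·33^i mod 181 for i = 0, 1, …:
  i=0: 92   i=1: 140   i=2: 95   i=3: 58
  i=4: 104   i=5: 174   i=6: 131
Match at i=6, j=1: x = 6·14 + 1 = 85.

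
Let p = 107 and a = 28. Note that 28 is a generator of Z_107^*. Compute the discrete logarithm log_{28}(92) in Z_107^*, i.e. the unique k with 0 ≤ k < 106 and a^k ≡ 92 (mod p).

98

Baby-step giant-step with m = ceil(sqrt(106)) = 11.
Baby table (28^j mod 107 for j=0..10):
  0:1  1:28  2:35  3:17  4:48  5:60  6:75  7:67
  8:57  9:98  10:69
Giant step factor: 28^(-11) ≡ 18 (mod 107).
Scan 92·18^i mod 107 for i = 0, 1, …:
  i=0: 92   i=1: 51   i=2: 62   i=3: 46
  i=4: 79   i=5: 31   i=6: 23   i=7: 93
  i=8: 69
Match at i=8, j=10: k = 8·11 + 10 = 98.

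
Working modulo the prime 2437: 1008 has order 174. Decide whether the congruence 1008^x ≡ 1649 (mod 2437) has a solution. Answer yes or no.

1649 ∈ ⟨1008⟩ iff 1649^174 ≡ 1 (mod 2437), since |⟨1008⟩| = 174.
1649^174 mod 2437 = 1767.
Since 1767 ≠ 1, 1649 does not lie in the subgroup.

no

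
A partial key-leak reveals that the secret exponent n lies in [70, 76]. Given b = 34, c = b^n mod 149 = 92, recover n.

73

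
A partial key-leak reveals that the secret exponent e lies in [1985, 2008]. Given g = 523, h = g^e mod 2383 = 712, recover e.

2002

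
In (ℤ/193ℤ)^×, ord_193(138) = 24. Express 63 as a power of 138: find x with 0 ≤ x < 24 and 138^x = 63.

Successive powers of 138 modulo 193:
  138^0=1  138^1=138  138^2=130  138^3=184  138^4=109  138^5=181
  138^6=81  138^7=177  138^8=108  138^9=43  138^10=144  138^11=186
  138^12=192  138^13=55  138^14=63
So 138^14 ≡ 63 (mod 193), giving x = 14.

14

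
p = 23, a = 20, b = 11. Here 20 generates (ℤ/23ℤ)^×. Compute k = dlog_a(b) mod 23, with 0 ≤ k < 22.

Successive powers of 20 modulo 23:
  20^0=1  20^1=20  20^2=9  20^3=19  20^4=12  20^5=10
  20^6=16  20^7=21  20^8=6  20^9=5  20^10=8  20^11=22
  20^12=3  20^13=14  20^14=4  20^15=11
So 20^15 ≡ 11 (mod 23), giving k = 15.

15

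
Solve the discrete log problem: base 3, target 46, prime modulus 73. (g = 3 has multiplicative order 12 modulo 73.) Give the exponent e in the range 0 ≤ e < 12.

Successive powers of 3 modulo 73:
  3^0=1  3^1=3  3^2=9  3^3=27  3^4=8  3^5=24
  3^6=72  3^7=70  3^8=64  3^9=46
So 3^9 ≡ 46 (mod 73), giving e = 9.

9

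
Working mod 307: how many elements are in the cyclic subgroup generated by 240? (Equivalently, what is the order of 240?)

The order of 240 must divide p − 1 = 306 = 2 · 3^2 · 17.
Divisors: 1, 2, 3, 6, 9, 17, 18, 34, 51, 102, 153, 306.
Check each in increasing order: 240^1 ≡ 240;  240^2 ≡ 191;  240^3 ≡ 97;  240^6 ≡ 199;  240^9 ≡ 269;  240^17 ≡ 93;  240^18 ≡ 216;  240^34 ≡ 53;  240^51 ≡ 17;  240^102 ≡ 289;  240^153 ≡ 1.
Smallest exponent giving 1 is 153.

153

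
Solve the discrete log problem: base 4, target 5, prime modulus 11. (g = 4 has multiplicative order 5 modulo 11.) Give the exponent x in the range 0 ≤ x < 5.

Successive powers of 4 modulo 11:
  4^0=1  4^1=4  4^2=5
So 4^2 ≡ 5 (mod 11), giving x = 2.

2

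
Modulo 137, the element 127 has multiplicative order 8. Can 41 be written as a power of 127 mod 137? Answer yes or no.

⟨127⟩ has order 8; its elements mod 137 are {1, 10, 37, 41, 96, 100, 127, 136}.
41 is in this set.

yes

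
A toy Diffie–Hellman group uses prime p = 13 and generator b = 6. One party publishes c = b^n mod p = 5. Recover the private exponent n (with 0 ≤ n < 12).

Successive powers of 6 modulo 13:
  6^0=1  6^1=6  6^2=10  6^3=8  6^4=9  6^5=2
  6^6=12  6^7=7  6^8=3  6^9=5
So 6^9 ≡ 5 (mod 13), giving n = 9.

9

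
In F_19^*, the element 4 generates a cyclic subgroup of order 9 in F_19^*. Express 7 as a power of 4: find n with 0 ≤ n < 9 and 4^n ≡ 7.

Successive powers of 4 modulo 19:
  4^0=1  4^1=4  4^2=16  4^3=7
So 4^3 ≡ 7 (mod 19), giving n = 3.

3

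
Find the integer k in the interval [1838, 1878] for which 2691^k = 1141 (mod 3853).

1839

Compute 2691^1838 mod 3853 = 2529, then multiply by 2691 repeatedly:
  2691^1838=2529  2691^1839=1141
Found 1141 at exponent 1839.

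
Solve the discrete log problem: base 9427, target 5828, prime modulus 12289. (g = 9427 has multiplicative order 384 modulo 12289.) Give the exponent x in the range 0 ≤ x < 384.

354

Baby-step giant-step with m = ceil(sqrt(384)) = 20.
Baby table (9427^j mod 12289 for j=0..19):
  0:1  1:9427  2:6570  3:11119  4:5932  5:6014  6:4821  7:2845
  8:5217  9:81  10:1669  11:3743  12:3542  13:1221  14:7863  15:9542
  16:9243  17:4751  18:6561  19:10
Giant step factor: 9427^(-20) ≡ 6333 (mod 12289).
Scan 5828·6333^i mod 12289 for i = 0, 1, …:
  i=0: 5828   i=1: 4857   i=2: 14   i=3: 2639
  i=4: 12036   i=5: 7610   i=6: 8961   i=7: 11700
  i=8: 5719   i=9: 2744     …   i=16: 9397
  i=17: 7863
Match at i=17, j=14: x = 17·20 + 14 = 354.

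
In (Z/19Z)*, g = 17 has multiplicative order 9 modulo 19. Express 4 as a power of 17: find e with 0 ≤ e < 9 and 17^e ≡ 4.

2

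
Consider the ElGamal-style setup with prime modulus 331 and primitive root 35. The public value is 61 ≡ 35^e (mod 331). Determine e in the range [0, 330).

315

Baby-step giant-step with m = ceil(sqrt(330)) = 19.
Baby table (35^j mod 331 for j=0..18):
  0:1  1:35  2:232  3:176  4:202  5:119  6:193  7:135
  8:91  9:206  10:259  11:128  12:177  13:237  14:20  15:38
  16:6  17:210  18:68
Giant step factor: 35^(-19) ≡ 310 (mod 331).
Scan 61·310^i mod 331 for i = 0, 1, …:
  i=0: 61   i=1: 43   i=2: 90   i=3: 96
  i=4: 301   i=5: 299   i=6: 10   i=7: 121
  i=8: 107   i=9: 70     …   i=15: 120
  i=16: 128
Match at i=16, j=11: e = 16·19 + 11 = 315.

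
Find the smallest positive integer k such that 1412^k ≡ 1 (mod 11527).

The order of 1412 must divide p − 1 = 11526 = 2 · 3 · 17 · 113.
Divisors: 1, 2, 3, 6, 17, 34, 51, 102, 113, 226, 339, 678, 1921, 3842, 5763, 11526.
Check each in increasing order: 1412^1 ≡ 1412;  1412^2 ≡ 11100;  1412^3 ≡ 8007;  1412^6 ≡ 10402;  1412^17 ≡ 5044;  1412^34 ≡ 1847;  1412^51 ≡ 2452;  1412^102 ≡ 6737;  1412^113 ≡ 9898;  1412^226 ≡ 2431;  1412^339 ≡ 5189;  1412^678 ≡ 10176;  1412^1921 ≡ 6009;  1412^3842 ≡ 5517;  1412^5763 ≡ 1.
Smallest exponent giving 1 is 5763.

5763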